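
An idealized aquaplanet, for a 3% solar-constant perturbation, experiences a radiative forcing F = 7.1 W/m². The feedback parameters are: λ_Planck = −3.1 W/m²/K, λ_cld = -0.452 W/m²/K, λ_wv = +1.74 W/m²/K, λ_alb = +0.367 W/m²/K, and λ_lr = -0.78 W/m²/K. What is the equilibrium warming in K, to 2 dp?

Net feedback parameter λ = (−3.1) + (-0.452) + (+1.74) + (+0.367) + (-0.78) = -2.225 W/m²/K.
ΔT = −F/λ = −7.1/(-2.225) = 3.19 K.

3.19 K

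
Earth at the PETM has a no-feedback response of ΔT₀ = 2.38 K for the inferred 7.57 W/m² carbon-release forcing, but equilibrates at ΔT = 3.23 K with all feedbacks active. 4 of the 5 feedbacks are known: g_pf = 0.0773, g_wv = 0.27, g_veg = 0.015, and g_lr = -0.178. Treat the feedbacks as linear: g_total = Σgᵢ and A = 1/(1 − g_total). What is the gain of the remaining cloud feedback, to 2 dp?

0.08

Amplification A = ΔT/ΔT₀ = 3.23/2.38 = 1.357.
Total gain g = 1 − 1/A = 1 − 1/1.357 = 0.2631.
Known gains sum to 0.0773 + 0.27 + 0.015 − 0.178 = 0.1843.
g_cld = 0.2631 − 0.1843 = 0.08.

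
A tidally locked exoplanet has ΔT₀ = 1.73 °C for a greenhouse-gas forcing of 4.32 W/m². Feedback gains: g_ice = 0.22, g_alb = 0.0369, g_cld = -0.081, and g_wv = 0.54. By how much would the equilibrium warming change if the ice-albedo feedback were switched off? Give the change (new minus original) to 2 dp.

-2.66 °C

Original: g = 0.7159, ΔT = 1.73/(1−0.7159) = 6.0894 °C.
Without ice-albedo: g' = 0.4959, ΔT' = 1.73/(1−0.4959) = 3.4319 °C.
Change = 3.4319 − 6.0894 = -2.66 °C.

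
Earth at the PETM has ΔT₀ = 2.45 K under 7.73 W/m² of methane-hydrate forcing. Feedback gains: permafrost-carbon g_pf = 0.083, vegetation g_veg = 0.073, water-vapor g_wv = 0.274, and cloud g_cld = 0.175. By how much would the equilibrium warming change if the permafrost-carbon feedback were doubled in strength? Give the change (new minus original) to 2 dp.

Original: g = 0.605, ΔT = 2.45/(1−0.605) = 6.2025 K.
With doubled permafrost-carbon: g' = 0.688, ΔT' = 2.45/(1−0.688) = 7.8526 K.
Change = 7.8526 − 6.2025 = 1.65 K.

1.65 K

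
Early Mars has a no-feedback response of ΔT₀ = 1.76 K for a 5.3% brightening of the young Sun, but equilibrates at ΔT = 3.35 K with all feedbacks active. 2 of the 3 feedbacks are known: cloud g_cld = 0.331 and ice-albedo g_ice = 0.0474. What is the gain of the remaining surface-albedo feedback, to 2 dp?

0.10

Amplification A = ΔT/ΔT₀ = 3.35/1.76 = 1.903.
Total gain g = 1 − 1/A = 1 − 1/1.903 = 0.4745.
Known gains sum to 0.331 + 0.0474 = 0.3784.
g_alb = 0.4745 − 0.3784 = 0.10.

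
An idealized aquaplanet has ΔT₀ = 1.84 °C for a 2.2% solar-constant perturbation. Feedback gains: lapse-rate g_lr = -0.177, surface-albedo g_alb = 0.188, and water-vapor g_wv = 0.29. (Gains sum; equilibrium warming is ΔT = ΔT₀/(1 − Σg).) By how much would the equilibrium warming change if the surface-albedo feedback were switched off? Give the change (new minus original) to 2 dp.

Original: g = 0.301, ΔT = 1.84/(1−0.301) = 2.6323 °C.
Without surface-albedo: g' = 0.113, ΔT' = 1.84/(1−0.113) = 2.0744 °C.
Change = 2.0744 − 2.6323 = -0.56 °C.

-0.56 °C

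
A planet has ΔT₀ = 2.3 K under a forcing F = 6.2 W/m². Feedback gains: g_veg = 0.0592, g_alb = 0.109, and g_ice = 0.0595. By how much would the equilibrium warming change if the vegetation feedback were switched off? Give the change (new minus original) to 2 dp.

-0.21 K

Original: g = 0.2277, ΔT = 2.3/(1−0.2277) = 2.9781 K.
Without vegetation: g' = 0.1685, ΔT' = 2.3/(1−0.1685) = 2.7661 K.
Change = 2.7661 − 2.9781 = -0.21 K.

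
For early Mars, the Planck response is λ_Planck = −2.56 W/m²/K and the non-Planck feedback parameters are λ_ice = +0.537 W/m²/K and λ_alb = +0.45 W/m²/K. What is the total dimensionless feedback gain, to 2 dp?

Convert to gains: g_ice = 0.537/2.56 = 0.2098; g_alb = 0.45/2.56 = 0.1758.
Total gain g = 0.3856.

0.39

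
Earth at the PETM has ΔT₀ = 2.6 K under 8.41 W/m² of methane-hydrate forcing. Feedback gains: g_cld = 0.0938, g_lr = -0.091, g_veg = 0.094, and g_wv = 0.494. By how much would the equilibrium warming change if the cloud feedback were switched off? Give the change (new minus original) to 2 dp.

Original: g = 0.5908, ΔT = 2.6/(1−0.5908) = 6.3539 K.
Without cloud: g' = 0.497, ΔT' = 2.6/(1−0.497) = 5.1690 K.
Change = 5.1690 − 6.3539 = -1.18 K.

-1.18 K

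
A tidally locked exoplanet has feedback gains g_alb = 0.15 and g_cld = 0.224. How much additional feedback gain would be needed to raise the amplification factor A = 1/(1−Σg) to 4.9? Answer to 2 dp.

Current total gain = 0.374.
Target gain for A = 4.9: g* = 1 − 1/4.9 = 0.7959.
Additional gain needed = 0.7959 − 0.374 = 0.42.

0.42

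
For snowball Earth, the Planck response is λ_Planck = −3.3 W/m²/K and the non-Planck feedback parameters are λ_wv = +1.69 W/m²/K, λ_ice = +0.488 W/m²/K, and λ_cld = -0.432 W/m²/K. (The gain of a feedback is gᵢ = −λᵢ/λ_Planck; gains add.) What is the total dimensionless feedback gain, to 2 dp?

0.53

Convert to gains: g_wv = 1.69/3.3 = 0.5121; g_ice = 0.488/3.3 = 0.1479; g_cld = -0.432/3.3 = -0.1309.
Total gain g = 0.5291.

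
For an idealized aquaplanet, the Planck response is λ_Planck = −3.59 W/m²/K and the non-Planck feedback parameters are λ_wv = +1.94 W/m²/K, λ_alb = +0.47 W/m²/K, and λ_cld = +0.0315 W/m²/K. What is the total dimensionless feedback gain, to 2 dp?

Convert to gains: g_wv = 1.94/3.59 = 0.5404; g_alb = 0.47/3.59 = 0.1309; g_cld = 0.0315/3.59 = 0.008774.
Total gain g = 0.680074.

0.68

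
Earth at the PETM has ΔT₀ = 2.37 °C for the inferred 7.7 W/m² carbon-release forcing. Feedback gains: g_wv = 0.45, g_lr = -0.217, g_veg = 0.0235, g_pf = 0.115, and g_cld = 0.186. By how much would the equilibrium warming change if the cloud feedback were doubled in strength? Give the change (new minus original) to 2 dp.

Original: g = 0.5575, ΔT = 2.37/(1−0.5575) = 5.3559 °C.
With doubled cloud: g' = 0.7435, ΔT' = 2.37/(1−0.7435) = 9.2398 °C.
Change = 9.2398 − 5.3559 = 3.88 °C.

3.88 °C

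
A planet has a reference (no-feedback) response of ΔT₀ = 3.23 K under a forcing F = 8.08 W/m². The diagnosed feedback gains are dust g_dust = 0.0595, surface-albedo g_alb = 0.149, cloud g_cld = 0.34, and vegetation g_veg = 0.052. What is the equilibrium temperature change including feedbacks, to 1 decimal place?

8.1 K

Total gain g = 0.0595 + 0.149 + 0.34 + 0.052 = 0.6005.
Amplification A = 1/(1 − 0.6005) = 2.503.
ΔT = 3.23 × 2.503 = 8.1 K.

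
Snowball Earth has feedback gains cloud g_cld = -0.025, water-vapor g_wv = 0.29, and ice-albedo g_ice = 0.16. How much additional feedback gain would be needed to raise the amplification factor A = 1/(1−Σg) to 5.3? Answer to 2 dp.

0.39

Current total gain = 0.425.
Target gain for A = 5.3: g* = 1 − 1/5.3 = 0.8113.
Additional gain needed = 0.8113 − 0.425 = 0.39.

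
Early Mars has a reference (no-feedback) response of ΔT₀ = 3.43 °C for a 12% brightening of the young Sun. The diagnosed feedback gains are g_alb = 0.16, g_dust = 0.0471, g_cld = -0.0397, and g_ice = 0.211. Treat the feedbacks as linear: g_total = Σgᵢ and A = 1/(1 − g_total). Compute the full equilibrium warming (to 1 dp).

5.5 °C

Total gain g = 0.16 + 0.0471 − 0.0397 + 0.211 = 0.3784.
Amplification A = 1/(1 − 0.3784) = 1.609.
ΔT = 3.43 × 1.609 = 5.5 °C.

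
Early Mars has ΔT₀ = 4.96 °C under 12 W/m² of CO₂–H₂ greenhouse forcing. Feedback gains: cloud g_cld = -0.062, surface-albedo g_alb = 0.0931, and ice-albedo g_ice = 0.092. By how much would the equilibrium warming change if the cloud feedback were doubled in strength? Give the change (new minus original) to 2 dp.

-0.37 °C

Original: g = 0.1231, ΔT = 4.96/(1−0.1231) = 5.6563 °C.
With doubled cloud: g' = 0.0611, ΔT' = 4.96/(1−0.0611) = 5.2828 °C.
Change = 5.2828 − 5.6563 = -0.37 °C.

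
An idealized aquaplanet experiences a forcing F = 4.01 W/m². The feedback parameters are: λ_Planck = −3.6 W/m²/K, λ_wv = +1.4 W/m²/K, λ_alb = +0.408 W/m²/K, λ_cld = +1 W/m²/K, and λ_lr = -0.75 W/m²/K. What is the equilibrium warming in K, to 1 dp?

Net feedback parameter λ = (−3.6) + (+1.4) + (+0.408) + (+1) + (-0.75) = -1.542 W/m²/K.
ΔT = −F/λ = −4.01/(-1.542) = 2.6 K.

2.6 K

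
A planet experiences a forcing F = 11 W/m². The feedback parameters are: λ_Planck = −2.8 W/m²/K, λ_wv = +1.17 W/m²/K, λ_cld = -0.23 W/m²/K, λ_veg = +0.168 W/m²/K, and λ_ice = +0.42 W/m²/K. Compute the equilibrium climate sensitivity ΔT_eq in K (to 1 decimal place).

Net feedback parameter λ = (−2.8) + (+1.17) + (-0.23) + (+0.168) + (+0.42) = -1.272 W/m²/K.
ΔT = −F/λ = −11/(-1.272) = 8.6 K.

8.6 K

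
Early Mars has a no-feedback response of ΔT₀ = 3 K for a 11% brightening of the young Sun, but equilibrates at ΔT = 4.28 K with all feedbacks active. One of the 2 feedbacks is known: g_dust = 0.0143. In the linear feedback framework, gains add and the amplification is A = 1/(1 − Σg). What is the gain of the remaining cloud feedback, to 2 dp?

0.28

Amplification A = ΔT/ΔT₀ = 4.28/3 = 1.427.
Total gain g = 1 − 1/A = 1 − 1/1.427 = 0.2992.
The known gain is 0.0143.
g_cld = 0.2992 − 0.0143 = 0.28.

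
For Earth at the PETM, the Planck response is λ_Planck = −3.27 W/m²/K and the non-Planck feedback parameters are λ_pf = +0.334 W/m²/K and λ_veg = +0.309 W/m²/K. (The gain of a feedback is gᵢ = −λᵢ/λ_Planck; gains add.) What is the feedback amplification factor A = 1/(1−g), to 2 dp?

Convert to gains: g_pf = 0.334/3.27 = 0.1021; g_veg = 0.309/3.27 = 0.0945.
Total gain g = 0.1966.
A = 1/(1 − 0.1966) = 1.24.

1.24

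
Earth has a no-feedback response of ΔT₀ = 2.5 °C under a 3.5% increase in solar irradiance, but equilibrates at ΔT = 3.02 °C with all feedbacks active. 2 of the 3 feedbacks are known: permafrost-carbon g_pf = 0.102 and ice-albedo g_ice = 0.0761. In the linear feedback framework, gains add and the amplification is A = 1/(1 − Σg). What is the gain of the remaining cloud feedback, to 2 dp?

Amplification A = ΔT/ΔT₀ = 3.02/2.5 = 1.208.
Total gain g = 1 − 1/A = 1 − 1/1.208 = 0.1722.
Known gains sum to 0.102 + 0.0761 = 0.1781.
g_cld = 0.1722 − 0.1781 = -0.01.

-0.01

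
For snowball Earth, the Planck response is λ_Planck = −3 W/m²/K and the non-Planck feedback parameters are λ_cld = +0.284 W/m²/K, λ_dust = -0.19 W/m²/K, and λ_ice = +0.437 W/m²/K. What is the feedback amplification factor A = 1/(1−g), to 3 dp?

1.215

Convert to gains: g_cld = 0.284/3 = 0.09467; g_dust = -0.19/3 = -0.06333; g_ice = 0.437/3 = 0.1457.
Total gain g = 0.17704.
A = 1/(1 − 0.17704) = 1.215.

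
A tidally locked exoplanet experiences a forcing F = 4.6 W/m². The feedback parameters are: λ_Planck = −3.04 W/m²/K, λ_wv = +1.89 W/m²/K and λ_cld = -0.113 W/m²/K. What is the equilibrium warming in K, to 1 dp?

Net feedback parameter λ = (−3.04) + (+1.89) + (-0.113) = -1.263 W/m²/K.
ΔT = −F/λ = −4.6/(-1.263) = 3.6 K.

3.6 K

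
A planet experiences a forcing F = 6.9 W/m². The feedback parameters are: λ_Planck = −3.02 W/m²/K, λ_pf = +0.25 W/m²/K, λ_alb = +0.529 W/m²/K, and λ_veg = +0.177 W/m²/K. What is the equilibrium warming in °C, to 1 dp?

3.3 °C

Net feedback parameter λ = (−3.02) + (+0.25) + (+0.529) + (+0.177) = -2.064 W/m²/K.
ΔT = −F/λ = −6.9/(-2.064) = 3.3 °C.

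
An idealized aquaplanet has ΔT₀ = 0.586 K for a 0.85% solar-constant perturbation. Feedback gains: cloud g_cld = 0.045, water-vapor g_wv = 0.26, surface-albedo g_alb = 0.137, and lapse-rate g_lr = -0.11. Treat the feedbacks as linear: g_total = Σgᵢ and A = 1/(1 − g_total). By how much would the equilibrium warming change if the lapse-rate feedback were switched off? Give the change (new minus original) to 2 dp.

0.17 K

Original: g = 0.332, ΔT = 0.586/(1−0.332) = 0.8772 K.
Without lapse-rate: g' = 0.442, ΔT' = 0.586/(1−0.442) = 1.0502 K.
Change = 1.0502 − 0.8772 = 0.17 K.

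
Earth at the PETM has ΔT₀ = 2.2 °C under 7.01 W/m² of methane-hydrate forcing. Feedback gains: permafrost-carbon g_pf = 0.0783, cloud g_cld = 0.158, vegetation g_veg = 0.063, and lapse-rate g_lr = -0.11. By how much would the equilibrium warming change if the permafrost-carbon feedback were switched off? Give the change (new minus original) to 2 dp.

-0.24 °C

Original: g = 0.1893, ΔT = 2.2/(1−0.1893) = 2.7137 °C.
Without permafrost-carbon: g' = 0.111, ΔT' = 2.2/(1−0.111) = 2.4747 °C.
Change = 2.4747 − 2.7137 = -0.24 °C.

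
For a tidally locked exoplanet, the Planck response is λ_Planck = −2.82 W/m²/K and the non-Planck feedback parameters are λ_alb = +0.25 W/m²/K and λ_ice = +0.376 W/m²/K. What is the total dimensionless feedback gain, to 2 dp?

0.22

Convert to gains: g_alb = 0.25/2.82 = 0.08865; g_ice = 0.376/2.82 = 0.1333.
Total gain g = 0.22195.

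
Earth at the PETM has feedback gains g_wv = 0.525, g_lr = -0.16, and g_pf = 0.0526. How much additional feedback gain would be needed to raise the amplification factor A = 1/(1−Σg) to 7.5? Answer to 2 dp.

Current total gain = 0.4176.
Target gain for A = 7.5: g* = 1 − 1/7.5 = 0.8667.
Additional gain needed = 0.8667 − 0.4176 = 0.45.

0.45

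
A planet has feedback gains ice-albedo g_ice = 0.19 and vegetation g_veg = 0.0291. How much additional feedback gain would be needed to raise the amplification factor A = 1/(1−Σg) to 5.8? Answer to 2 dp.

Current total gain = 0.2191.
Target gain for A = 5.8: g* = 1 − 1/5.8 = 0.8276.
Additional gain needed = 0.8276 − 0.2191 = 0.61.

0.61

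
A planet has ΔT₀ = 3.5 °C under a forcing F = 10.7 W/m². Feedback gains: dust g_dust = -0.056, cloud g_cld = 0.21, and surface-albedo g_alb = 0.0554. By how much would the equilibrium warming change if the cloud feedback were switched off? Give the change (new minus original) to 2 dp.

-0.93 °C

Original: g = 0.2094, ΔT = 3.5/(1−0.2094) = 4.4270 °C.
Without cloud: g' = -0.0006, ΔT' = 3.5/(1+0.0006) = 3.4979 °C.
Change = 3.4979 − 4.4270 = -0.93 °C.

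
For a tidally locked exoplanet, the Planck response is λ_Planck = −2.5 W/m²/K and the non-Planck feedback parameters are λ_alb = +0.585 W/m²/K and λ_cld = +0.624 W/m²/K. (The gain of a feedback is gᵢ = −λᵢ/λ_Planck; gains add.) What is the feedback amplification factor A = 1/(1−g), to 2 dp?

1.94

Convert to gains: g_alb = 0.585/2.5 = 0.234; g_cld = 0.624/2.5 = 0.2496.
Total gain g = 0.4836.
A = 1/(1 − 0.4836) = 1.94.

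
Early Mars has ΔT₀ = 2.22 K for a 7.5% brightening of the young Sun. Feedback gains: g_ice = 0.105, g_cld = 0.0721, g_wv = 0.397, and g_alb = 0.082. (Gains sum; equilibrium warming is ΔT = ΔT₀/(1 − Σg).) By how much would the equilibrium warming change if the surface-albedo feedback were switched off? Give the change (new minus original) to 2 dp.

-1.24 K

Original: g = 0.6561, ΔT = 2.22/(1−0.6561) = 6.4554 K.
Without surface-albedo: g' = 0.5741, ΔT' = 2.22/(1−0.5741) = 5.2125 K.
Change = 5.2125 − 6.4554 = -1.24 K.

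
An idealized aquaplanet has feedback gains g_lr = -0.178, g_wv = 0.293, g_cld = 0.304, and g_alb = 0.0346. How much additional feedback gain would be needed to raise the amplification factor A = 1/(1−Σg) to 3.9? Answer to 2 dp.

Current total gain = 0.4536.
Target gain for A = 3.9: g* = 1 − 1/3.9 = 0.7436.
Additional gain needed = 0.7436 − 0.4536 = 0.29.

0.29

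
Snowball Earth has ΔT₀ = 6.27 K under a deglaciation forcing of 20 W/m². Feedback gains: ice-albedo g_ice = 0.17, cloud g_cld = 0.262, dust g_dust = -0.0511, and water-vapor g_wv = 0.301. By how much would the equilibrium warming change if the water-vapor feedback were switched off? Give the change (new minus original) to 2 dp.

-9.58 K

Original: g = 0.6819, ΔT = 6.27/(1−0.6819) = 19.7108 K.
Without water-vapor: g' = 0.3809, ΔT' = 6.27/(1−0.3809) = 10.1276 K.
Change = 10.1276 − 19.7108 = -9.58 K.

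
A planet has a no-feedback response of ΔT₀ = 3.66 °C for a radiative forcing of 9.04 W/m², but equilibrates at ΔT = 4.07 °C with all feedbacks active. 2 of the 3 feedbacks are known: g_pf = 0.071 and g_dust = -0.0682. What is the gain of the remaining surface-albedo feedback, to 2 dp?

0.10

Amplification A = ΔT/ΔT₀ = 4.07/3.66 = 1.112.
Total gain g = 1 − 1/A = 1 − 1/1.112 = 0.1007.
Known gains sum to 0.071 − 0.0682 = 0.0028.
g_alb = 0.1007 − 0.0028 = 0.10.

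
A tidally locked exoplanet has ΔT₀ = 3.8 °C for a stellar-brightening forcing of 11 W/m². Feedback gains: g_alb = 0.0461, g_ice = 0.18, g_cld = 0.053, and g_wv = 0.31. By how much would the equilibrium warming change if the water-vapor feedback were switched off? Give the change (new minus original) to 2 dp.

-3.98 °C

Original: g = 0.5891, ΔT = 3.8/(1−0.5891) = 9.2480 °C.
Without water-vapor: g' = 0.2791, ΔT' = 3.8/(1−0.2791) = 5.2712 °C.
Change = 5.2712 − 9.2480 = -3.98 °C.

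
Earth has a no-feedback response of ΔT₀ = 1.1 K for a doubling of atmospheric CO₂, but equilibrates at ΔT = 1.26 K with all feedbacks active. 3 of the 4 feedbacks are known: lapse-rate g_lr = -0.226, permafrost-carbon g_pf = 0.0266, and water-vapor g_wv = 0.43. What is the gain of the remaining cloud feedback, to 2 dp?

Amplification A = ΔT/ΔT₀ = 1.26/1.1 = 1.145.
Total gain g = 1 − 1/A = 1 − 1/1.145 = 0.1266.
Known gains sum to -0.226 + 0.0266 + 0.43 = 0.2306.
g_cld = 0.1266 − 0.2306 = -0.10.

-0.10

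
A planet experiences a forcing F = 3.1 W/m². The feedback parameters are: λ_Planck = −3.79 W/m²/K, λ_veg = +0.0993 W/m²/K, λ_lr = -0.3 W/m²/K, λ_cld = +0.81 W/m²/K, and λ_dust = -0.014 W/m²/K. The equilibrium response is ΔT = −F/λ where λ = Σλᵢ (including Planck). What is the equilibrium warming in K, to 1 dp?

1.0 K

Net feedback parameter λ = (−3.79) + (+0.0993) + (-0.3) + (+0.81) + (-0.014) = -3.1947 W/m²/K.
ΔT = −F/λ = −3.1/(-3.1947) = 1.0 K.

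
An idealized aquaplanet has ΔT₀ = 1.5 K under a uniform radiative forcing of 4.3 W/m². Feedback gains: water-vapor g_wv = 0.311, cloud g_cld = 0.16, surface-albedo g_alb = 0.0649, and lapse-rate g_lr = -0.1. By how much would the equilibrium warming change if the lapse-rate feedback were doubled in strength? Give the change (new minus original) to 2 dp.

Original: g = 0.4359, ΔT = 1.5/(1−0.4359) = 2.6591 K.
With doubled lapse-rate: g' = 0.3359, ΔT' = 1.5/(1−0.3359) = 2.2587 K.
Change = 2.2587 − 2.6591 = -0.40 K.

-0.40 K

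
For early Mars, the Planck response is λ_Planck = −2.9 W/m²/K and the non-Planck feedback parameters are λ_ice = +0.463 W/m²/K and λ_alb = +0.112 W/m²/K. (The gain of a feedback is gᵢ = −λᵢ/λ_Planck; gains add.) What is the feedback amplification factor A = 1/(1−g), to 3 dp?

Convert to gains: g_ice = 0.463/2.9 = 0.1597; g_alb = 0.112/2.9 = 0.03862.
Total gain g = 0.19832.
A = 1/(1 − 0.19832) = 1.247.

1.247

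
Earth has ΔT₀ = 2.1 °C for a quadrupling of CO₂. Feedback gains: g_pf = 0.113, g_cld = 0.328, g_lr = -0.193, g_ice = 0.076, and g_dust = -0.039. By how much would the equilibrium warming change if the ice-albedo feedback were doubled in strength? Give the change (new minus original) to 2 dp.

0.35 °C

Original: g = 0.285, ΔT = 2.1/(1−0.285) = 2.9371 °C.
With doubled ice-albedo: g' = 0.361, ΔT' = 2.1/(1−0.361) = 3.2864 °C.
Change = 3.2864 − 2.9371 = 0.35 °C.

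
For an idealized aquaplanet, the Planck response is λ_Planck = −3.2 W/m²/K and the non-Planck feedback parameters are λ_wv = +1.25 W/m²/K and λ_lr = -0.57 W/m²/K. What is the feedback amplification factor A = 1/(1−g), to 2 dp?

1.27

Convert to gains: g_wv = 1.25/3.2 = 0.3906; g_lr = -0.57/3.2 = -0.1781.
Total gain g = 0.2125.
A = 1/(1 − 0.2125) = 1.27.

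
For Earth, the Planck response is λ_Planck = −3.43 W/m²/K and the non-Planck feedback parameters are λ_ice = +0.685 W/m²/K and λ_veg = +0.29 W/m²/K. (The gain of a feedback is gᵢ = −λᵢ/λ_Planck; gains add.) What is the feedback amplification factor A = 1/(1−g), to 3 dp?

1.397

Convert to gains: g_ice = 0.685/3.43 = 0.1997; g_veg = 0.29/3.43 = 0.08455.
Total gain g = 0.28425.
A = 1/(1 − 0.28425) = 1.397.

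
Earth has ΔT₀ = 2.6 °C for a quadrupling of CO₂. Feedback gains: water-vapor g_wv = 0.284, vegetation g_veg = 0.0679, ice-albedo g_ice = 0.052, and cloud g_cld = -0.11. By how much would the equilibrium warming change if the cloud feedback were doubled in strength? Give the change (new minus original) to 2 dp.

Original: g = 0.2939, ΔT = 2.6/(1−0.2939) = 3.6822 °C.
With doubled cloud: g' = 0.1839, ΔT' = 2.6/(1−0.1839) = 3.1859 °C.
Change = 3.1859 − 3.6822 = -0.50 °C.

-0.50 °C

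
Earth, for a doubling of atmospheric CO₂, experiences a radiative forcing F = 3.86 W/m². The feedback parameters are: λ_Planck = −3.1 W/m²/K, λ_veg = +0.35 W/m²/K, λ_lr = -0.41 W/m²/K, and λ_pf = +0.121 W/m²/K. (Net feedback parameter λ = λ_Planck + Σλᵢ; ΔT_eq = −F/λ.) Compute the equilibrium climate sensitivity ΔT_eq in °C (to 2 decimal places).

Net feedback parameter λ = (−3.1) + (+0.35) + (-0.41) + (+0.121) = -3.039 W/m²/K.
ΔT = −F/λ = −3.86/(-3.039) = 1.27 °C.

1.27 °C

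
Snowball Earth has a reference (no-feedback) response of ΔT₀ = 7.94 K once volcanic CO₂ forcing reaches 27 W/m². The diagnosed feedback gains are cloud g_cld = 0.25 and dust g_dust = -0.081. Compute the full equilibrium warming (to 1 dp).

Total gain g = 0.25 − 0.081 = 0.169.
Amplification A = 1/(1 − 0.169) = 1.203.
ΔT = 7.94 × 1.203 = 9.6 K.

9.6 K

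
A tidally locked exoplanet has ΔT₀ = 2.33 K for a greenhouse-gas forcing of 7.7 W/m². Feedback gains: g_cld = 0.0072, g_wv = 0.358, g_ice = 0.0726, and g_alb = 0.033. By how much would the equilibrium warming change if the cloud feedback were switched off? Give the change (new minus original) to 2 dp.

-0.06 K

Original: g = 0.4708, ΔT = 2.33/(1−0.4708) = 4.4029 K.
Without cloud: g' = 0.4636, ΔT' = 2.33/(1−0.4636) = 4.3438 K.
Change = 4.3438 − 4.4029 = -0.06 K.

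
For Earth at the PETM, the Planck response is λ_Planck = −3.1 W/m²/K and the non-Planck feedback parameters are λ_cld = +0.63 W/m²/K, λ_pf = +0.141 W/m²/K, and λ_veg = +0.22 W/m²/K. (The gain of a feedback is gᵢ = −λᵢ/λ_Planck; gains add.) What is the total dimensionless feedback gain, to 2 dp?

0.32

Convert to gains: g_cld = 0.63/3.1 = 0.2032; g_pf = 0.141/3.1 = 0.04548; g_veg = 0.22/3.1 = 0.07097.
Total gain g = 0.31965.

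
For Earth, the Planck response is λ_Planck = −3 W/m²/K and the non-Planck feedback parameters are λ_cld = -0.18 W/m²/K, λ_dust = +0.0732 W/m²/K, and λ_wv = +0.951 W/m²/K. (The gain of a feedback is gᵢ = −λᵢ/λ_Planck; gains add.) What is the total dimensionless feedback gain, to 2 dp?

0.28

Convert to gains: g_cld = -0.18/3 = -0.06; g_dust = 0.0732/3 = 0.0244; g_wv = 0.951/3 = 0.317.
Total gain g = 0.2814.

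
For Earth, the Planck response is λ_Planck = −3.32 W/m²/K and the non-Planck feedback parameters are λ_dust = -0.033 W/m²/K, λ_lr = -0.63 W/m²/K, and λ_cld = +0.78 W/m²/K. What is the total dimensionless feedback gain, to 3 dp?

0.035

Convert to gains: g_dust = -0.033/3.32 = -0.00994; g_lr = -0.63/3.32 = -0.1898; g_cld = 0.78/3.32 = 0.2349.
Total gain g = 0.03516.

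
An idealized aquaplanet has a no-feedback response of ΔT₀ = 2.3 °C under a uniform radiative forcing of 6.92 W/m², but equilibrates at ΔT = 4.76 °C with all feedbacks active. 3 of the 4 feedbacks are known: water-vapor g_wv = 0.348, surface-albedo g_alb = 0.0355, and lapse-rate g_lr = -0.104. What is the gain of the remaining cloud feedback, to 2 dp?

Amplification A = ΔT/ΔT₀ = 4.76/2.3 = 2.07.
Total gain g = 1 − 1/A = 1 − 1/2.07 = 0.5169.
Known gains sum to 0.348 + 0.0355 − 0.104 = 0.2795.
g_cld = 0.5169 − 0.2795 = 0.24.

0.24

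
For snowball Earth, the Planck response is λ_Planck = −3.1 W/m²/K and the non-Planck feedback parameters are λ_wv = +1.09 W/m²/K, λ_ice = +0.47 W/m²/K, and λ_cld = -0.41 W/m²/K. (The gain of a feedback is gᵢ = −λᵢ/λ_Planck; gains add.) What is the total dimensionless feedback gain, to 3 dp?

0.371

Convert to gains: g_wv = 1.09/3.1 = 0.3516; g_ice = 0.47/3.1 = 0.1516; g_cld = -0.41/3.1 = -0.1323.
Total gain g = 0.3709.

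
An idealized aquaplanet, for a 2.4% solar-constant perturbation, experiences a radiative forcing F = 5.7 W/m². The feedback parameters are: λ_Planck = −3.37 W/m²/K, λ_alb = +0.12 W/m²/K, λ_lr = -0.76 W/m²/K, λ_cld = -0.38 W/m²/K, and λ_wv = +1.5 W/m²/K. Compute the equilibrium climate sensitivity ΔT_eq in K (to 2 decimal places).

1.97 K

Net feedback parameter λ = (−3.37) + (+0.12) + (-0.76) + (-0.38) + (+1.5) = -2.89 W/m²/K.
ΔT = −F/λ = −5.7/(-2.89) = 1.97 K.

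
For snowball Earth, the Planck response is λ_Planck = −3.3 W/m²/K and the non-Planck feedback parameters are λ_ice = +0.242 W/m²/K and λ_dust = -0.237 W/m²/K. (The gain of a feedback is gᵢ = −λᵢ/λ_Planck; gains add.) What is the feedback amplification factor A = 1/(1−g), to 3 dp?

1.002

Convert to gains: g_ice = 0.242/3.3 = 0.07333; g_dust = -0.237/3.3 = -0.07182.
Total gain g = 0.00151.
A = 1/(1 − 0.00151) = 1.002.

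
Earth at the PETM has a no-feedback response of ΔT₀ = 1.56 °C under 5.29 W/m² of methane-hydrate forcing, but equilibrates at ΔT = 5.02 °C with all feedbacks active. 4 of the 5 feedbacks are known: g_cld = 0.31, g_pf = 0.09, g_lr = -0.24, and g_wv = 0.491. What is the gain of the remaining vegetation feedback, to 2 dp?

0.04

Amplification A = ΔT/ΔT₀ = 5.02/1.56 = 3.218.
Total gain g = 1 − 1/A = 1 − 1/3.218 = 0.6892.
Known gains sum to 0.31 + 0.09 − 0.24 + 0.491 = 0.651.
g_veg = 0.6892 − 0.651 = 0.04.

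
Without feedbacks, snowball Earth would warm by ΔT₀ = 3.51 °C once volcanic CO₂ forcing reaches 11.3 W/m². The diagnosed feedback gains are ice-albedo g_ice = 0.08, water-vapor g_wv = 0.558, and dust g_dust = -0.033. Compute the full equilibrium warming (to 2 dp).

8.89 °C

Total gain g = 0.08 + 0.558 − 0.033 = 0.605.
Amplification A = 1/(1 − 0.605) = 2.532.
ΔT = 3.51 × 2.532 = 8.89 °C.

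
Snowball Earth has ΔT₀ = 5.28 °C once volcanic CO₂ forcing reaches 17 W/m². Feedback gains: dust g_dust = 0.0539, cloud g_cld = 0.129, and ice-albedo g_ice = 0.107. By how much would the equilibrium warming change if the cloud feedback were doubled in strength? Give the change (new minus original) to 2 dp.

Original: g = 0.2899, ΔT = 5.28/(1−0.2899) = 7.4356 °C.
With doubled cloud: g' = 0.4189, ΔT' = 5.28/(1−0.4189) = 9.0862 °C.
Change = 9.0862 − 7.4356 = 1.65 °C.

1.65 °C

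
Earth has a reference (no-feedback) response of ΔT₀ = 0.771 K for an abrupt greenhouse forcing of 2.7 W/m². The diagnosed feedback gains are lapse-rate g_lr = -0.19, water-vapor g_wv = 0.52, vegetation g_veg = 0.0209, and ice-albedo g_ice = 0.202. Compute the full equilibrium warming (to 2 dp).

Total gain g = -0.19 + 0.52 + 0.0209 + 0.202 = 0.5529.
Amplification A = 1/(1 − 0.5529) = 2.237.
ΔT = 0.771 × 2.237 = 1.72 K.

1.72 K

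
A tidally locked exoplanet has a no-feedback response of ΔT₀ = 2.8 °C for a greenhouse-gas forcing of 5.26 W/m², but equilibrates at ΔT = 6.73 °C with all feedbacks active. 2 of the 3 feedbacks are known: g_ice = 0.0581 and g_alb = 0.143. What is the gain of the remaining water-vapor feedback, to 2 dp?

Amplification A = ΔT/ΔT₀ = 6.73/2.8 = 2.404.
Total gain g = 1 − 1/A = 1 − 1/2.404 = 0.584.
Known gains sum to 0.0581 + 0.143 = 0.2011.
g_wv = 0.584 − 0.2011 = 0.38.

0.38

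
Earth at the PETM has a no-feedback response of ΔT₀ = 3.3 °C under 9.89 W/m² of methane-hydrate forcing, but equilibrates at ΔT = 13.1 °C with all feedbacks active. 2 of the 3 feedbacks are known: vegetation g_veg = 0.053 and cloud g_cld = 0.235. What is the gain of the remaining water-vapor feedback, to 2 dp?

0.46

Amplification A = ΔT/ΔT₀ = 13.1/3.3 = 3.97.
Total gain g = 1 − 1/A = 1 − 1/3.97 = 0.7481.
Known gains sum to 0.053 + 0.235 = 0.288.
g_wv = 0.7481 − 0.288 = 0.46.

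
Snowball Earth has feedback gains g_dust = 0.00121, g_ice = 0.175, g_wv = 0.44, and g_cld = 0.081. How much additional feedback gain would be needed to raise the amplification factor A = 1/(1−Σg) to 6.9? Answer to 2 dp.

Current total gain = 0.69721.
Target gain for A = 6.9: g* = 1 − 1/6.9 = 0.8551.
Additional gain needed = 0.8551 − 0.69721 = 0.16.

0.16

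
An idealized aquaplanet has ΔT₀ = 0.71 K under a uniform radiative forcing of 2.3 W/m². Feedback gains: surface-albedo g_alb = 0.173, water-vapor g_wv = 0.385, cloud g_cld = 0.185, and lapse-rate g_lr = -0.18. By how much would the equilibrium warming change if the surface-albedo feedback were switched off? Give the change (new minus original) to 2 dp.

-0.46 K

Original: g = 0.563, ΔT = 0.71/(1−0.563) = 1.6247 K.
Without surface-albedo: g' = 0.39, ΔT' = 0.71/(1−0.39) = 1.1639 K.
Change = 1.1639 − 1.6247 = -0.46 K.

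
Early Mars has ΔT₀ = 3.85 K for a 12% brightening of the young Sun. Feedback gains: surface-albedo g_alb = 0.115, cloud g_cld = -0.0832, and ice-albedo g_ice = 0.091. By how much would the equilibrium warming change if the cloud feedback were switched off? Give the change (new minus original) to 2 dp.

0.46 K

Original: g = 0.1228, ΔT = 3.85/(1−0.1228) = 4.3890 K.
Without cloud: g' = 0.206, ΔT' = 3.85/(1−0.206) = 4.8489 K.
Change = 4.8489 − 4.3890 = 0.46 K.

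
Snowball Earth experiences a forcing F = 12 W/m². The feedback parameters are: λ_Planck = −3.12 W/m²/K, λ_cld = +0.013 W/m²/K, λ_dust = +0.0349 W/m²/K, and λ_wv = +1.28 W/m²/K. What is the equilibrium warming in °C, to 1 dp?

Net feedback parameter λ = (−3.12) + (+0.013) + (+0.0349) + (+1.28) = -1.7921 W/m²/K.
ΔT = −F/λ = −12/(-1.7921) = 6.7 °C.

6.7 °C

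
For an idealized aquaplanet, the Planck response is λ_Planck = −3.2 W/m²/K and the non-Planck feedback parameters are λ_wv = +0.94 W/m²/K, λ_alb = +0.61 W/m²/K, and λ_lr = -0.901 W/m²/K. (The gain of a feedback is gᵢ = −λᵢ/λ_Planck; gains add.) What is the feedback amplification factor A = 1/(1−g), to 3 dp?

1.254

Convert to gains: g_wv = 0.94/3.2 = 0.2937; g_alb = 0.61/3.2 = 0.1906; g_lr = -0.901/3.2 = -0.2816.
Total gain g = 0.2027.
A = 1/(1 − 0.2027) = 1.254.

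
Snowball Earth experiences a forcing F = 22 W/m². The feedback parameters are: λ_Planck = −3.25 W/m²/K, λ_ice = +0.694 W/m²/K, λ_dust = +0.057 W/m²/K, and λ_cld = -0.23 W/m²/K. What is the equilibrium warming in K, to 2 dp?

Net feedback parameter λ = (−3.25) + (+0.694) + (+0.057) + (-0.23) = -2.729 W/m²/K.
ΔT = −F/λ = −22/(-2.729) = 8.06 K.

8.06 K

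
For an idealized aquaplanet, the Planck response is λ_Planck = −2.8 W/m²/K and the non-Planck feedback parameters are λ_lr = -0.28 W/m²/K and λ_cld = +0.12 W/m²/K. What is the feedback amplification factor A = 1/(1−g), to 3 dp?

Convert to gains: g_lr = -0.28/2.8 = -0.1; g_cld = 0.12/2.8 = 0.04286.
Total gain g = -0.05714.
A = 1/(1 + 0.05714) = 0.946.

0.946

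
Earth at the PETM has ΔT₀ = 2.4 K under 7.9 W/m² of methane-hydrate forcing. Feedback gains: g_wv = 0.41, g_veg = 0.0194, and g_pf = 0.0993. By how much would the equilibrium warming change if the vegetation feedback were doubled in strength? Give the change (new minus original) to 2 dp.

0.22 K

Original: g = 0.5287, ΔT = 2.4/(1−0.5287) = 5.0923 K.
With doubled vegetation: g' = 0.5481, ΔT' = 2.4/(1−0.5481) = 5.3109 K.
Change = 5.3109 − 5.0923 = 0.22 K.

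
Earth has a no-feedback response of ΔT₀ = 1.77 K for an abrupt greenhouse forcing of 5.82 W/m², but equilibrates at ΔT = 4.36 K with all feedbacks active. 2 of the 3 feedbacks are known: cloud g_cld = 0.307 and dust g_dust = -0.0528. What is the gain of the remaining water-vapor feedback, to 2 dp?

Amplification A = ΔT/ΔT₀ = 4.36/1.77 = 2.463.
Total gain g = 1 − 1/A = 1 − 1/2.463 = 0.594.
Known gains sum to 0.307 − 0.0528 = 0.2542.
g_wv = 0.594 − 0.2542 = 0.34.

0.34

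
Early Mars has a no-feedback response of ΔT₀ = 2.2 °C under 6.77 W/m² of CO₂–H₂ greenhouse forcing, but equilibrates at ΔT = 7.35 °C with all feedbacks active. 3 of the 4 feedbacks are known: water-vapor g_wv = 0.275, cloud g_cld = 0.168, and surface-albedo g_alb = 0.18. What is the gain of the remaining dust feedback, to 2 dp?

0.08

Amplification A = ΔT/ΔT₀ = 7.35/2.2 = 3.341.
Total gain g = 1 − 1/A = 1 − 1/3.341 = 0.7007.
Known gains sum to 0.275 + 0.168 + 0.18 = 0.623.
g_dust = 0.7007 − 0.623 = 0.08.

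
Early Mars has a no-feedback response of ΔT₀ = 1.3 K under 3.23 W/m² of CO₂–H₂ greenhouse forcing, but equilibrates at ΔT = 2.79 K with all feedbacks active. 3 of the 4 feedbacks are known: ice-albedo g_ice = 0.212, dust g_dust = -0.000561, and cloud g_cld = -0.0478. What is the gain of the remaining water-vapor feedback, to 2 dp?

0.37

Amplification A = ΔT/ΔT₀ = 2.79/1.3 = 2.146.
Total gain g = 1 − 1/A = 1 − 1/2.146 = 0.534.
Known gains sum to 0.212 − 0.000561 − 0.0478 = 0.163639.
g_wv = 0.534 − 0.163639 = 0.37.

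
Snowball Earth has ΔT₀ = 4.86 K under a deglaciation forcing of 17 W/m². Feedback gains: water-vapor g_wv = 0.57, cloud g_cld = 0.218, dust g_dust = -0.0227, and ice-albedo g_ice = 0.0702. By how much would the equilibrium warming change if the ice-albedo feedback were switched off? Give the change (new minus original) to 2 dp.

Original: g = 0.8355, ΔT = 4.86/(1−0.8355) = 29.5441 K.
Without ice-albedo: g' = 0.7653, ΔT' = 4.86/(1−0.7653) = 20.7073 K.
Change = 20.7073 − 29.5441 = -8.84 K.

-8.84 K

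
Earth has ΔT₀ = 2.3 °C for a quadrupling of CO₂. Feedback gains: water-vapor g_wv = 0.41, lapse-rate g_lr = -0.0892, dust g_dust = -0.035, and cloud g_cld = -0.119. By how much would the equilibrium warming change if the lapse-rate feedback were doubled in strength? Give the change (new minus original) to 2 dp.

-0.27 °C

Original: g = 0.1668, ΔT = 2.3/(1−0.1668) = 2.7604 °C.
With doubled lapse-rate: g' = 0.0776, ΔT' = 2.3/(1−0.0776) = 2.4935 °C.
Change = 2.4935 − 2.7604 = -0.27 °C.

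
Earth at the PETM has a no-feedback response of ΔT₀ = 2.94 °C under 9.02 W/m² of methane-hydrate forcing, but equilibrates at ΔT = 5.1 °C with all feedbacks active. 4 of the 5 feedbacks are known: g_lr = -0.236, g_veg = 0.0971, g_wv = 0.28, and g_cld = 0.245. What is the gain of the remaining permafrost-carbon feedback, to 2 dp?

Amplification A = ΔT/ΔT₀ = 5.1/2.94 = 1.735.
Total gain g = 1 − 1/A = 1 − 1/1.735 = 0.4236.
Known gains sum to -0.236 + 0.0971 + 0.28 + 0.245 = 0.3861.
g_pf = 0.4236 − 0.3861 = 0.04.

0.04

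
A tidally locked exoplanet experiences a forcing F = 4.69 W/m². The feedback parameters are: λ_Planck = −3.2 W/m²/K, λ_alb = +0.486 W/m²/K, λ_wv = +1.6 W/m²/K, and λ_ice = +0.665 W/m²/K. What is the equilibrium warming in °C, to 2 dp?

Net feedback parameter λ = (−3.2) + (+0.486) + (+1.6) + (+0.665) = -0.449 W/m²/K.
ΔT = −F/λ = −4.69/(-0.449) = 10.45 °C.

10.45 °C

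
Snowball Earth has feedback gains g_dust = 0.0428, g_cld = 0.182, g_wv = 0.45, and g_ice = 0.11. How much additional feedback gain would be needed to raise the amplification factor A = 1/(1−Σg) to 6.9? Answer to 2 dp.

0.07

Current total gain = 0.7848.
Target gain for A = 6.9: g* = 1 − 1/6.9 = 0.8551.
Additional gain needed = 0.8551 − 0.7848 = 0.07.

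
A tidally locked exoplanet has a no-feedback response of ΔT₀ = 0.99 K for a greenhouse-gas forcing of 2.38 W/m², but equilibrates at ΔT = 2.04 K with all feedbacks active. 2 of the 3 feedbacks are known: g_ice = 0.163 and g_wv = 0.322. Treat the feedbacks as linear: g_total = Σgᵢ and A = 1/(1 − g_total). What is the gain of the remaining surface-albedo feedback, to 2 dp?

Amplification A = ΔT/ΔT₀ = 2.04/0.99 = 2.061.
Total gain g = 1 − 1/A = 1 − 1/2.061 = 0.5148.
Known gains sum to 0.163 + 0.322 = 0.485.
g_alb = 0.5148 − 0.485 = 0.03.

0.03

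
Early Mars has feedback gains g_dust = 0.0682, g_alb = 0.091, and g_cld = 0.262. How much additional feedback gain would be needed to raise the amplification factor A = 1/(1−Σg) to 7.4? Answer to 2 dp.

Current total gain = 0.4212.
Target gain for A = 7.4: g* = 1 − 1/7.4 = 0.8649.
Additional gain needed = 0.8649 − 0.4212 = 0.44.

0.44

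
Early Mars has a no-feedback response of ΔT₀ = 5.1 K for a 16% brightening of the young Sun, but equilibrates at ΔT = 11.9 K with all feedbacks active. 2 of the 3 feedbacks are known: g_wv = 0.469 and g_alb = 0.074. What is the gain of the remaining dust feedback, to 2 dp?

Amplification A = ΔT/ΔT₀ = 11.9/5.1 = 2.333.
Total gain g = 1 − 1/A = 1 − 1/2.333 = 0.5714.
Known gains sum to 0.469 + 0.074 = 0.543.
g_dust = 0.5714 − 0.543 = 0.03.

0.03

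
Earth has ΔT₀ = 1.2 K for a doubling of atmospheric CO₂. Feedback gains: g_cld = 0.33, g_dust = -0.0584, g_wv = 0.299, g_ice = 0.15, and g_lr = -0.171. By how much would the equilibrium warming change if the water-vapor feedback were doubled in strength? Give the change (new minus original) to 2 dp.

5.26 K

Original: g = 0.5496, ΔT = 1.2/(1−0.5496) = 2.6643 K.
With doubled water-vapor: g' = 0.8486, ΔT' = 1.2/(1−0.8486) = 7.9260 K.
Change = 7.9260 − 2.6643 = 5.26 K.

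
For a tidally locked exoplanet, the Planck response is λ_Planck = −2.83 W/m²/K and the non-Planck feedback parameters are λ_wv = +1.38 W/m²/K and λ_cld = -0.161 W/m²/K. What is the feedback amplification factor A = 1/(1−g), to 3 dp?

Convert to gains: g_wv = 1.38/2.83 = 0.4876; g_cld = -0.161/2.83 = -0.05689.
Total gain g = 0.43071.
A = 1/(1 − 0.43071) = 1.757.

1.757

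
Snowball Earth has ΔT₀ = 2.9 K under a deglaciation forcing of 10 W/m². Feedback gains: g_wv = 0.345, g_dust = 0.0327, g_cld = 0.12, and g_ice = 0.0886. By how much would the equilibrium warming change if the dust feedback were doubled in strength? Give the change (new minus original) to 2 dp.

Original: g = 0.5863, ΔT = 2.9/(1−0.5863) = 7.0099 K.
With doubled dust: g' = 0.619, ΔT' = 2.9/(1−0.619) = 7.6115 K.
Change = 7.6115 − 7.0099 = 0.60 K.

0.60 K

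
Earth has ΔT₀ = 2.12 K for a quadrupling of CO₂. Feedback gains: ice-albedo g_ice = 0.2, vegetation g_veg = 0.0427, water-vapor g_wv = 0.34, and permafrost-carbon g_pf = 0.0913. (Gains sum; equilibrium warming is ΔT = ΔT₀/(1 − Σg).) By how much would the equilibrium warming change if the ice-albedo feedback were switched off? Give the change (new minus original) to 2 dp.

-2.47 K

Original: g = 0.674, ΔT = 2.12/(1−0.674) = 6.5031 K.
Without ice-albedo: g' = 0.474, ΔT' = 2.12/(1−0.474) = 4.0304 K.
Change = 4.0304 − 6.5031 = -2.47 K.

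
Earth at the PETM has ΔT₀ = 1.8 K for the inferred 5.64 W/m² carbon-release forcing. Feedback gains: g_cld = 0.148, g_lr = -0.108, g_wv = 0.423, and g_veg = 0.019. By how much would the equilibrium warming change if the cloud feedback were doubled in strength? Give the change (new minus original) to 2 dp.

1.39 K

Original: g = 0.482, ΔT = 1.8/(1−0.482) = 3.4749 K.
With doubled cloud: g' = 0.63, ΔT' = 1.8/(1−0.63) = 4.8649 K.
Change = 4.8649 − 3.4749 = 1.39 K.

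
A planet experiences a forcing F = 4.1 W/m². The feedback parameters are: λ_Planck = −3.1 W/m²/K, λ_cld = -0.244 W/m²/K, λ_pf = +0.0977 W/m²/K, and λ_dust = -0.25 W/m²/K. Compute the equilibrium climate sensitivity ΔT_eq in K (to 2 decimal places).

1.17 K

Net feedback parameter λ = (−3.1) + (-0.244) + (+0.0977) + (-0.25) = -3.4963 W/m²/K.
ΔT = −F/λ = −4.1/(-3.4963) = 1.17 K.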